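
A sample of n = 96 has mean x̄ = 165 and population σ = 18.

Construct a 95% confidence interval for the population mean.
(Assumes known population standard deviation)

Answer: (161.3993, 168.6007)

Derivation:
Confidence level: 95%, α = 0.05
z_0.025 = 1.960
SE = σ/√n = 18/√96 = 1.8371
Margin of error = 1.960 × 1.8371 = 3.6007
CI: x̄ ± margin = 165 ± 3.6007
CI: (161.3993, 168.6007)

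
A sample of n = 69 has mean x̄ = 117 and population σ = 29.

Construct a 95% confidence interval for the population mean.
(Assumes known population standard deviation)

Confidence level: 95%, α = 0.05
z_0.025 = 1.960
SE = σ/√n = 29/√69 = 3.4912
Margin of error = 1.960 × 3.4912 = 6.8428
CI: x̄ ± margin = 117 ± 6.8428
CI: (110.1572, 123.8428)

Answer: (110.1572, 123.8428)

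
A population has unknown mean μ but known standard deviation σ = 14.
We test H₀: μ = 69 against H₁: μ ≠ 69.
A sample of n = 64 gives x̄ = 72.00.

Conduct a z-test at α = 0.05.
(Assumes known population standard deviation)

Answer: z = 1.7143, fail to reject H₀

Derivation:
Standard error: SE = σ/√n = 14/√64 = 1.7500
z-statistic: z = (x̄ - μ₀)/SE = (72.00 - 69)/1.7500 = 1.7143
Critical value: ±1.960
p-value = 0.0865
Decision: fail to reject H₀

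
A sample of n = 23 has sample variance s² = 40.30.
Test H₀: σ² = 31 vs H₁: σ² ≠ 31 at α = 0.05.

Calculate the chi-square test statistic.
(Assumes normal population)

df = n - 1 = 22
χ² = (n-1)s²/σ₀² = 22×40.30/31 = 28.6000
Critical values: χ²_{0.975,22} = 10.982, χ²_{0.025,22} = 36.781
Rejection region: χ² < 10.982 or χ² > 36.781
Decision: fail to reject H₀

Answer: χ² = 28.6000, fail to reject H₀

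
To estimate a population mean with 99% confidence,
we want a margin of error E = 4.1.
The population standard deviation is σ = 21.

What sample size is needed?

z_0.005 = 2.576
n = (z×σ/E)² = (2.576×21/4.1)²
n = 174.0855
Round up: n = 175

Answer: n = 175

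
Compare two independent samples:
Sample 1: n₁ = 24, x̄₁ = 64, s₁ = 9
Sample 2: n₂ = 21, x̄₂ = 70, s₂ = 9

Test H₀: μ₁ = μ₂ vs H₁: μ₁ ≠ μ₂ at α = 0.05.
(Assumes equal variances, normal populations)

Answer: t = -2.2311, reject H₀

Derivation:
Pooled variance: s²_p = [23×9² + 20×9²]/(43) = 81.0000
s_p = 9.0000
SE = s_p×√(1/n₁ + 1/n₂) = 9.0000×√(1/24 + 1/21) = 2.6893
t = (x̄₁ - x̄₂)/SE = (64 - 70)/2.6893 = -2.2311
df = 43, t-critical = ±2.017
Decision: reject H₀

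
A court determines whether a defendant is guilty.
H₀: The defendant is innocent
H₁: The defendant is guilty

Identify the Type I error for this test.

A Type I error (probability α) occurs when we reject a true H₀.
A Type II error (probability β) occurs when we fail to reject a false H₀.

Answer: Convicting an innocent person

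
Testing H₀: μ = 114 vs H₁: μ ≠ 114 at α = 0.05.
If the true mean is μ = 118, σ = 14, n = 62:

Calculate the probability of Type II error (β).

SE = σ/√n = 14/√62 = 1.7780
Critical values: μ₀ ± z_0.025×SE = 114 ± 1.960×1.7780
Acceptance region: (110.5151, 117.4849)
Under H₁ (μ = 118): z_high = (117.4849 - 118)/1.7780 = -0.2897, z_low = (110.5151 - 118)/1.7780 = -4.2097
β = P(not reject | H₁) = Φ(-0.2897) - Φ(-4.2097) ≈ 0.3860

Answer: β ≈ 0.3860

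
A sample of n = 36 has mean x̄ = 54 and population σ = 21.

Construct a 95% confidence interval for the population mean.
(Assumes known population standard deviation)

Answer: (47.1400, 60.8600)

Derivation:
Confidence level: 95%, α = 0.05
z_0.025 = 1.960
SE = σ/√n = 21/√36 = 3.5000
Margin of error = 1.960 × 3.5000 = 6.8600
CI: x̄ ± margin = 54 ± 6.8600
CI: (47.1400, 60.8600)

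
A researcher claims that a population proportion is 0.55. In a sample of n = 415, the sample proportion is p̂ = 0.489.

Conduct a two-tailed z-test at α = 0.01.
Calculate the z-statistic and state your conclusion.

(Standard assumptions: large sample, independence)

Answer: z = -2.4979, fail to reject H₀

Derivation:
H₀: p = 0.55, H₁: p ≠ 0.55
Standard error: SE = √(p₀(1-p₀)/n) = √(0.55×0.45/415) = 0.024421
z-statistic: z = (p̂ - p₀)/SE = (0.489 - 0.55)/0.024421 = -2.4979
Critical value: z_0.005 = ±2.576
p-value = 0.0125
Decision: fail to reject H₀ at α = 0.01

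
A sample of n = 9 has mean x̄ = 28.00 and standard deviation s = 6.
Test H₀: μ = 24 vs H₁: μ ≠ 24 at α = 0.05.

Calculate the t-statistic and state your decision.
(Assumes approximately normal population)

df = n - 1 = 8
SE = s/√n = 6/√9 = 2.0000
t = (x̄ - μ₀)/SE = (28.00 - 24)/2.0000 = 2.0000
Critical value: t_{0.025,8} = ±2.306
p-value ≈ 0.0805
Decision: fail to reject H₀

Answer: t = 2.0000, fail to reject H₀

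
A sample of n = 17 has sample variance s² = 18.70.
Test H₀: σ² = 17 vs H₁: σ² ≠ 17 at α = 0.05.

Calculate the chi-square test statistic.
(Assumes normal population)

Answer: χ² = 17.6000, fail to reject H₀

Derivation:
df = n - 1 = 16
χ² = (n-1)s²/σ₀² = 16×18.70/17 = 17.6000
Critical values: χ²_{0.975,16} = 6.908, χ²_{0.025,16} = 28.845
Rejection region: χ² < 6.908 or χ² > 28.845
Decision: fail to reject H₀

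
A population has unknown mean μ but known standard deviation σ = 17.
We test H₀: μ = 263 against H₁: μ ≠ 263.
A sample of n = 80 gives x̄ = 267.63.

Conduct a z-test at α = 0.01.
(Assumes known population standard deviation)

Answer: z = 2.4359, fail to reject H₀

Derivation:
Standard error: SE = σ/√n = 17/√80 = 1.9007
z-statistic: z = (x̄ - μ₀)/SE = (267.63 - 263)/1.9007 = 2.4359
Critical value: ±2.576
p-value = 0.0149
Decision: fail to reject H₀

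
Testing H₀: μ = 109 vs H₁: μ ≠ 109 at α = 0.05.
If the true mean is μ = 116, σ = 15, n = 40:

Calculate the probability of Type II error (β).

SE = σ/√n = 15/√40 = 2.3717
Critical values: μ₀ ± z_0.025×SE = 109 ± 1.960×2.3717
Acceptance region: (104.3515, 113.6485)
Under H₁ (μ = 116): z_high = (113.6485 - 116)/2.3717 = -0.9915, z_low = (104.3515 - 116)/2.3717 = -4.9115
β = P(not reject | H₁) = Φ(-0.9915) - Φ(-4.9115) ≈ 0.1607

Answer: β ≈ 0.1607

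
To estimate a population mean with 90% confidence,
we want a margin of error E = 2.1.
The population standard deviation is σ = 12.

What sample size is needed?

Answer: n = 89

Derivation:
z_0.05 = 1.645
n = (z×σ/E)² = (1.645×12/2.1)²
n = 88.3600
Round up: n = 89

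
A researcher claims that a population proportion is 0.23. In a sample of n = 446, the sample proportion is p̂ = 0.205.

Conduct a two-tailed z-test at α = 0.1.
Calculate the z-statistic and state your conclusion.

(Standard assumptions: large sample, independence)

Answer: z = -1.2546, fail to reject H₀

Derivation:
H₀: p = 0.23, H₁: p ≠ 0.23
Standard error: SE = √(p₀(1-p₀)/n) = √(0.23×0.77/446) = 0.019927
z-statistic: z = (p̂ - p₀)/SE = (0.205 - 0.23)/0.019927 = -1.2546
Critical value: z_0.05 = ±1.645
p-value = 0.2096
Decision: fail to reject H₀ at α = 0.1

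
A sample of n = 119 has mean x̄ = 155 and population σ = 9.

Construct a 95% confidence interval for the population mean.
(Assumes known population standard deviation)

Answer: (153.3830, 156.6170)

Derivation:
Confidence level: 95%, α = 0.05
z_0.025 = 1.960
SE = σ/√n = 9/√119 = 0.8250
Margin of error = 1.960 × 0.8250 = 1.6170
CI: x̄ ± margin = 155 ± 1.6170
CI: (153.3830, 156.6170)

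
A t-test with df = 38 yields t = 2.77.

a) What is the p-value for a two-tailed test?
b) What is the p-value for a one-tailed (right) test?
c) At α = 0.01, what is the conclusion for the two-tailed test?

Using t-distribution with df = 38:
a) Two-tailed: p = 2×P(T > 2.77) = 0.0086
b) One-tailed: p = P(T > 2.77) = 0.0043
c) 0.0086 < 0.01, reject H₀

Answer: a) 0.0086, b) 0.0043, c) reject H₀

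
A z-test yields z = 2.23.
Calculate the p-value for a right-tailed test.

For z = 2.23:
p = P(Z > 2.23) = 1 - Φ(2.23) = 0.0129

Answer: p-value ≈ 0.0129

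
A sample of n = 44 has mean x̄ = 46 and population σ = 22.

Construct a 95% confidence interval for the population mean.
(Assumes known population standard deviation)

Confidence level: 95%, α = 0.05
z_0.025 = 1.960
SE = σ/√n = 22/√44 = 3.3166
Margin of error = 1.960 × 3.3166 = 6.5005
CI: x̄ ± margin = 46 ± 6.5005
CI: (39.4995, 52.5005)

Answer: (39.4995, 52.5005)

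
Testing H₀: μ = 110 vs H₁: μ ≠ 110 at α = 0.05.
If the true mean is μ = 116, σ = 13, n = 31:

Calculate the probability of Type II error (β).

SE = σ/√n = 13/√31 = 2.3349
Critical values: μ₀ ± z_0.025×SE = 110 ± 1.960×2.3349
Acceptance region: (105.4236, 114.5764)
Under H₁ (μ = 116): z_high = (114.5764 - 116)/2.3349 = -0.6097, z_low = (105.4236 - 116)/2.3349 = -4.5297
β = P(not reject | H₁) = Φ(-0.6097) - Φ(-4.5297) ≈ 0.2710

Answer: β ≈ 0.2710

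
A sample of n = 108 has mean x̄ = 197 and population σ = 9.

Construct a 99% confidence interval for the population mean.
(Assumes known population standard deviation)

Answer: (194.7692, 199.2308)

Derivation:
Confidence level: 99%, α = 0.01
z_0.005 = 2.576
SE = σ/√n = 9/√108 = 0.8660
Margin of error = 2.576 × 0.8660 = 2.2308
CI: x̄ ± margin = 197 ± 2.2308
CI: (194.7692, 199.2308)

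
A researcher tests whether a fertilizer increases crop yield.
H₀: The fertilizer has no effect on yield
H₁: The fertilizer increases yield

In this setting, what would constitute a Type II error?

A Type I error (probability α) occurs when we reject a true H₀.
A Type II error (probability β) occurs when we fail to reject a false H₀.

Answer: Failing to recommend an effective fertilizer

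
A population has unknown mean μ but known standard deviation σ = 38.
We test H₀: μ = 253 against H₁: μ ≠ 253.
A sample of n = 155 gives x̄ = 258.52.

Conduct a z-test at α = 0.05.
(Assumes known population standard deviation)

Answer: z = 1.8085, fail to reject H₀

Derivation:
Standard error: SE = σ/√n = 38/√155 = 3.0522
z-statistic: z = (x̄ - μ₀)/SE = (258.52 - 253)/3.0522 = 1.8085
Critical value: ±1.960
p-value = 0.0705
Decision: fail to reject H₀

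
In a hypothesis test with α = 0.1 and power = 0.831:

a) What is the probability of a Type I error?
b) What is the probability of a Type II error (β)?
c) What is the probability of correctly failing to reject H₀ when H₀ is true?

a) Type I error probability = α = 0.1
b) Power = P(reject H₀ | H₁ true) = 1 - β = 0.831, so Type II error probability = β = 1 - Power = 0.169
c) P(fail to reject H₀ | H₀ true) = 1 - α = 0.9

Answer: a) 0.1, b) 0.169, c) 0.9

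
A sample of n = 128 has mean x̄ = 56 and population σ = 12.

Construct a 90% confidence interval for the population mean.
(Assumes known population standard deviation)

Confidence level: 90%, α = 0.1
z_0.05 = 1.645
SE = σ/√n = 12/√128 = 1.0607
Margin of error = 1.645 × 1.0607 = 1.7449
CI: x̄ ± margin = 56 ± 1.7449
CI: (54.2551, 57.7449)

Answer: (54.2551, 57.7449)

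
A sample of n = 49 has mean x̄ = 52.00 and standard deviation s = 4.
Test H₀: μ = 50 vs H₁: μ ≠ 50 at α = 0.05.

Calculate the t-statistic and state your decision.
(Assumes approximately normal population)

df = n - 1 = 48
SE = s/√n = 4/√49 = 0.5714
t = (x̄ - μ₀)/SE = (52.00 - 50)/0.5714 = 3.5002
Critical value: t_{0.025,48} = ±2.011
p-value ≈ 0.0010
Decision: reject H₀

Answer: t = 3.5002, reject H₀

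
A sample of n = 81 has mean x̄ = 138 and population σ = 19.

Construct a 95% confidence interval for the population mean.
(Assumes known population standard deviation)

Answer: (133.8622, 142.1378)

Derivation:
Confidence level: 95%, α = 0.05
z_0.025 = 1.960
SE = σ/√n = 19/√81 = 2.1111
Margin of error = 1.960 × 2.1111 = 4.1378
CI: x̄ ± margin = 138 ± 4.1378
CI: (133.8622, 142.1378)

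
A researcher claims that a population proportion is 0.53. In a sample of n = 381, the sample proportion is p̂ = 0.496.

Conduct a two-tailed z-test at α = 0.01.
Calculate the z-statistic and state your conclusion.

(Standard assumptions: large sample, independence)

Answer: z = -1.3297, fail to reject H₀

Derivation:
H₀: p = 0.53, H₁: p ≠ 0.53
Standard error: SE = √(p₀(1-p₀)/n) = √(0.53×0.47/381) = 0.025570
z-statistic: z = (p̂ - p₀)/SE = (0.496 - 0.53)/0.025570 = -1.3297
Critical value: z_0.005 = ±2.576
p-value = 0.1836
Decision: fail to reject H₀ at α = 0.01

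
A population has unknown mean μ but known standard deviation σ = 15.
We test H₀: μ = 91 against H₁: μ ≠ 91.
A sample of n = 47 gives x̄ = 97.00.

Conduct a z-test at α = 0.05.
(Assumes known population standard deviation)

Answer: z = 2.7422, reject H₀

Derivation:
Standard error: SE = σ/√n = 15/√47 = 2.1880
z-statistic: z = (x̄ - μ₀)/SE = (97.00 - 91)/2.1880 = 2.7422
Critical value: ±1.960
p-value = 0.0061
Decision: reject H₀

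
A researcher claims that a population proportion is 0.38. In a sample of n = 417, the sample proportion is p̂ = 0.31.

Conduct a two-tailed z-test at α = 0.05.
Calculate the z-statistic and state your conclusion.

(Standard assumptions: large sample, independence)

Answer: z = -2.9450, reject H₀

Derivation:
H₀: p = 0.38, H₁: p ≠ 0.38
Standard error: SE = √(p₀(1-p₀)/n) = √(0.38×0.62/417) = 0.023769
z-statistic: z = (p̂ - p₀)/SE = (0.31 - 0.38)/0.023769 = -2.9450
Critical value: z_0.025 = ±1.960
p-value = 0.0032
Decision: reject H₀ at α = 0.05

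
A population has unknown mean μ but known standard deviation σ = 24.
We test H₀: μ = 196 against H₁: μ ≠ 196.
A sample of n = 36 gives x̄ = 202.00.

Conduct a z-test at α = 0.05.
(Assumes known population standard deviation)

Standard error: SE = σ/√n = 24/√36 = 4.0000
z-statistic: z = (x̄ - μ₀)/SE = (202.00 - 196)/4.0000 = 1.5000
Critical value: ±1.960
p-value = 0.1336
Decision: fail to reject H₀

Answer: z = 1.5000, fail to reject H₀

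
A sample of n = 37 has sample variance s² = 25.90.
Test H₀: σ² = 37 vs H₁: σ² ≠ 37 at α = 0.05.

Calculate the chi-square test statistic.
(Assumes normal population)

df = n - 1 = 36
χ² = (n-1)s²/σ₀² = 36×25.90/37 = 25.2000
Critical values: χ²_{0.975,36} = 21.336, χ²_{0.025,36} = 54.437
Rejection region: χ² < 21.336 or χ² > 54.437
Decision: fail to reject H₀

Answer: χ² = 25.2000, fail to reject H₀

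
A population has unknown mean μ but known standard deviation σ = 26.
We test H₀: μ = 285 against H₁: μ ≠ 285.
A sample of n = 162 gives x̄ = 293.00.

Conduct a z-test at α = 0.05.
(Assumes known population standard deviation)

Standard error: SE = σ/√n = 26/√162 = 2.0428
z-statistic: z = (x̄ - μ₀)/SE = (293.00 - 285)/2.0428 = 3.9162
Critical value: ±1.960
p-value = 0.0001
Decision: reject H₀

Answer: z = 3.9162, reject H₀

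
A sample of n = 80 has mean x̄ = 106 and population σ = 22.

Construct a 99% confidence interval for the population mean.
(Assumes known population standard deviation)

Confidence level: 99%, α = 0.01
z_0.005 = 2.576
SE = σ/√n = 22/√80 = 2.4597
Margin of error = 2.576 × 2.4597 = 6.3362
CI: x̄ ± margin = 106 ± 6.3362
CI: (99.6638, 112.3362)

Answer: (99.6638, 112.3362)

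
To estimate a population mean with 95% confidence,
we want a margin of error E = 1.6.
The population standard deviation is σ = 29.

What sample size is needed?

z_0.025 = 1.960
n = (z×σ/E)² = (1.960×29/1.6)²
n = 1262.0256
Round up: n = 1263

Answer: n = 1263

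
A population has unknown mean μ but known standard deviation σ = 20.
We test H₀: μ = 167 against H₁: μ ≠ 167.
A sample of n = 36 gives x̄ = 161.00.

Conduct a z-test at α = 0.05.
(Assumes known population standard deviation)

Standard error: SE = σ/√n = 20/√36 = 3.3333
z-statistic: z = (x̄ - μ₀)/SE = (161.00 - 167)/3.3333 = -1.8000
Critical value: ±1.960
p-value = 0.0719
Decision: fail to reject H₀

Answer: z = -1.8000, fail to reject H₀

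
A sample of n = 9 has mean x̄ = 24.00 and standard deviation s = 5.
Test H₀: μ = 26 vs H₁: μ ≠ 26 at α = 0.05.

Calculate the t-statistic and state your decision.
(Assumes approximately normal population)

Answer: t = -1.2000, fail to reject H₀

Derivation:
df = n - 1 = 8
SE = s/√n = 5/√9 = 1.6667
t = (x̄ - μ₀)/SE = (24.00 - 26)/1.6667 = -1.2000
Critical value: t_{0.025,8} = ±2.306
p-value ≈ 0.2645
Decision: fail to reject H₀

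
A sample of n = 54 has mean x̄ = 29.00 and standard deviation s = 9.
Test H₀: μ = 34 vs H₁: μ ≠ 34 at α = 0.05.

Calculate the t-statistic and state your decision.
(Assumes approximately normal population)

df = n - 1 = 53
SE = s/√n = 9/√54 = 1.2247
t = (x̄ - μ₀)/SE = (29.00 - 34)/1.2247 = -4.0826
Critical value: t_{0.025,53} = ±2.006
p-value ≈ 0.0002
Decision: reject H₀

Answer: t = -4.0826, reject H₀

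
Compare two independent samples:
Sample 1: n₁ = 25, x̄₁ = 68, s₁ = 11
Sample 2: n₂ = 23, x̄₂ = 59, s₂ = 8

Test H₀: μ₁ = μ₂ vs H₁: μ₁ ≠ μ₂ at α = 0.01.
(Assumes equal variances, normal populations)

Pooled variance: s²_p = [24×11² + 22×8²]/(46) = 93.7391
s_p = 9.6819
SE = s_p×√(1/n₁ + 1/n₂) = 9.6819×√(1/25 + 1/23) = 2.7974
t = (x̄₁ - x̄₂)/SE = (68 - 59)/2.7974 = 3.2173
df = 46, t-critical = ±2.687
Decision: reject H₀

Answer: t = 3.2173, reject H₀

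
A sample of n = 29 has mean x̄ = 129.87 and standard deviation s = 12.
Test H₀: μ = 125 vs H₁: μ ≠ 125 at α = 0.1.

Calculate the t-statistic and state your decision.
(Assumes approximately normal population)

Answer: t = 2.1855, reject H₀

Derivation:
df = n - 1 = 28
SE = s/√n = 12/√29 = 2.2283
t = (x̄ - μ₀)/SE = (129.87 - 125)/2.2283 = 2.1855
Critical value: t_{0.05,28} = ±1.701
p-value ≈ 0.0374
Decision: reject H₀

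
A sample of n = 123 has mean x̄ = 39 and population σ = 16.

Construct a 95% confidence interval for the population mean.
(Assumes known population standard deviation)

Confidence level: 95%, α = 0.05
z_0.025 = 1.960
SE = σ/√n = 16/√123 = 1.4427
Margin of error = 1.960 × 1.4427 = 2.8277
CI: x̄ ± margin = 39 ± 2.8277
CI: (36.1723, 41.8277)

Answer: (36.1723, 41.8277)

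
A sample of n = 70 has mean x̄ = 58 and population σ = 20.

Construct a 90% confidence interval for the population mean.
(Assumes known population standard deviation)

Confidence level: 90%, α = 0.1
z_0.05 = 1.645
SE = σ/√n = 20/√70 = 2.3905
Margin of error = 1.645 × 2.3905 = 3.9324
CI: x̄ ± margin = 58 ± 3.9324
CI: (54.0676, 61.9324)

Answer: (54.0676, 61.9324)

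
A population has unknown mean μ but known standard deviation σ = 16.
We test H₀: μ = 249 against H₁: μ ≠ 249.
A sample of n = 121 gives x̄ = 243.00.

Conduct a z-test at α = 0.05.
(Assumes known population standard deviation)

Standard error: SE = σ/√n = 16/√121 = 1.4545
z-statistic: z = (x̄ - μ₀)/SE = (243.00 - 249)/1.4545 = -4.1251
Critical value: ±1.960
p-value < 0.0001
Decision: reject H₀

Answer: z = -4.1251, reject H₀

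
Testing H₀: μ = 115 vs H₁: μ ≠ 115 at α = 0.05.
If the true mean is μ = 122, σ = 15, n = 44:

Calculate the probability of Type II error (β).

SE = σ/√n = 15/√44 = 2.2613
Critical values: μ₀ ± z_0.025×SE = 115 ± 1.960×2.2613
Acceptance region: (110.5679, 119.4321)
Under H₁ (μ = 122): z_high = (119.4321 - 122)/2.2613 = -1.1356, z_low = (110.5679 - 122)/2.2613 = -5.0555
β = P(not reject | H₁) = Φ(-1.1356) - Φ(-5.0555) ≈ 0.1281

Answer: β ≈ 0.1281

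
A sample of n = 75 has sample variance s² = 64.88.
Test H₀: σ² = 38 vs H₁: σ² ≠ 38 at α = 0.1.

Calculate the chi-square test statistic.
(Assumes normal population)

Answer: χ² = 126.3453, reject H₀

Derivation:
df = n - 1 = 74
χ² = (n-1)s²/σ₀² = 74×64.88/38 = 126.3453
Critical values: χ²_{0.95,74} = 55.189, χ²_{0.05,74} = 95.081
Rejection region: χ² < 55.189 or χ² > 95.081
Decision: reject H₀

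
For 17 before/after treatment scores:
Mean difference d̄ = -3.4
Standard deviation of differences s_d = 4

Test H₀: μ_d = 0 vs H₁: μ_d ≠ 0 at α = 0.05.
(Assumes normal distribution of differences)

df = n - 1 = 16
SE = s_d/√n = 4/√17 = 0.9701
t = d̄/SE = -3.4/0.9701 = -3.5048
Critical value: t_{0.025,16} = ±2.120
p-value ≈ 0.0029
Decision: reject H₀

Answer: t = -3.5048, reject H₀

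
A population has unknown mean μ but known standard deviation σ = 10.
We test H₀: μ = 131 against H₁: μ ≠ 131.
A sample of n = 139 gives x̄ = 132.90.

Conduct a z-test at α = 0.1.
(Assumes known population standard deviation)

Answer: z = 2.2400, reject H₀

Derivation:
Standard error: SE = σ/√n = 10/√139 = 0.8482
z-statistic: z = (x̄ - μ₀)/SE = (132.90 - 131)/0.8482 = 2.2400
Critical value: ±1.645
p-value = 0.0251
Decision: reject H₀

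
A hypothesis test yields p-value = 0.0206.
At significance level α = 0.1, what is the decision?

Compare p-value to α:
0.0206 < 0.1
Decision: reject H₀

Answer: reject H₀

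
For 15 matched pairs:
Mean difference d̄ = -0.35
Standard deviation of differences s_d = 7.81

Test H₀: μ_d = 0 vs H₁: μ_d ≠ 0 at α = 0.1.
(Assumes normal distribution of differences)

df = n - 1 = 14
SE = s_d/√n = 7.81/√15 = 2.0165
t = d̄/SE = -0.35/2.0165 = -0.1736
Critical value: t_{0.05,14} = ±1.761
p-value ≈ 0.8647
Decision: fail to reject H₀

Answer: t = -0.1736, fail to reject H₀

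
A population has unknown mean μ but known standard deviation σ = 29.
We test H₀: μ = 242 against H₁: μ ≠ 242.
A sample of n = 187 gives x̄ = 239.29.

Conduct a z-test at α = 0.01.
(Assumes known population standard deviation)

Answer: z = -1.2779, fail to reject H₀

Derivation:
Standard error: SE = σ/√n = 29/√187 = 2.1207
z-statistic: z = (x̄ - μ₀)/SE = (239.29 - 242)/2.1207 = -1.2779
Critical value: ±2.576
p-value = 0.2013
Decision: fail to reject H₀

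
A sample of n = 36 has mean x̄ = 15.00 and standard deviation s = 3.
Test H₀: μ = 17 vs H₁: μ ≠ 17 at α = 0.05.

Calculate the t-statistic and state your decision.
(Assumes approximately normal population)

df = n - 1 = 35
SE = s/√n = 3/√36 = 0.5000
t = (x̄ - μ₀)/SE = (15.00 - 17)/0.5000 = -4.0000
Critical value: t_{0.025,35} = ±2.030
p-value ≈ 0.0003
Decision: reject H₀

Answer: t = -4.0000, reject H₀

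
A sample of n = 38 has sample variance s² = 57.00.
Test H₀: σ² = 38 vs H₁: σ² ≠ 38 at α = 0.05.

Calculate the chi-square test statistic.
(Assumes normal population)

Answer: χ² = 55.5000, fail to reject H₀

Derivation:
df = n - 1 = 37
χ² = (n-1)s²/σ₀² = 37×57.00/38 = 55.5000
Critical values: χ²_{0.975,37} = 22.106, χ²_{0.025,37} = 55.668
Rejection region: χ² < 22.106 or χ² > 55.668
Decision: fail to reject H₀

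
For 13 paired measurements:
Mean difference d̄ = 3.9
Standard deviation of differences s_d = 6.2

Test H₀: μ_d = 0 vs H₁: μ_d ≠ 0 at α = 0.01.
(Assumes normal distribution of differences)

df = n - 1 = 12
SE = s_d/√n = 6.2/√13 = 1.7196
t = d̄/SE = 3.9/1.7196 = 2.2680
Critical value: t_{0.005,12} = ±3.055
p-value ≈ 0.0426
Decision: fail to reject H₀

Answer: t = 2.2680, fail to reject H₀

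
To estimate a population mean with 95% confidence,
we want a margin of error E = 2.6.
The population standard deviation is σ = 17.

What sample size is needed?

Answer: n = 165

Derivation:
z_0.025 = 1.960
n = (z×σ/E)² = (1.960×17/2.6)²
n = 164.2341
Round up: n = 165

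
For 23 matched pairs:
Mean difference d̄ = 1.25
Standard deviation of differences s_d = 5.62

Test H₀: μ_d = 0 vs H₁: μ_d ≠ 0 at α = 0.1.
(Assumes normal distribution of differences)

Answer: t = 1.0666, fail to reject H₀

Derivation:
df = n - 1 = 22
SE = s_d/√n = 5.62/√23 = 1.1719
t = d̄/SE = 1.25/1.1719 = 1.0666
Critical value: t_{0.05,22} = ±1.717
p-value ≈ 0.2977
Decision: fail to reject H₀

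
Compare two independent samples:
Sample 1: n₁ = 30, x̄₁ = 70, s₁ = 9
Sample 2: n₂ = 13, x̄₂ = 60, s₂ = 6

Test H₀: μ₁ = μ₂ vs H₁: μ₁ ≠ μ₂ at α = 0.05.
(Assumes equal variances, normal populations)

Pooled variance: s²_p = [29×9² + 12×6²]/(41) = 67.8293
s_p = 8.2359
SE = s_p×√(1/n₁ + 1/n₂) = 8.2359×√(1/30 + 1/13) = 2.7347
t = (x̄₁ - x̄₂)/SE = (70 - 60)/2.7347 = 3.6567
df = 41, t-critical = ±2.020
Decision: reject H₀

Answer: t = 3.6567, reject H₀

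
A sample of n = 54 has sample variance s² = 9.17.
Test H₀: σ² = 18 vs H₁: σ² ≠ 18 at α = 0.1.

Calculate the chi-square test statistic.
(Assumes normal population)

Answer: χ² = 27.0006, reject H₀

Derivation:
df = n - 1 = 53
χ² = (n-1)s²/σ₀² = 53×9.17/18 = 27.0006
Critical values: χ²_{0.95,53} = 37.276, χ²_{0.05,53} = 70.993
Rejection region: χ² < 37.276 or χ² > 70.993
Decision: reject H₀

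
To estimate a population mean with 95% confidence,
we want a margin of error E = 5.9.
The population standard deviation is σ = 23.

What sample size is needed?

z_0.025 = 1.960
n = (z×σ/E)² = (1.960×23/5.9)²
n = 58.3800
Round up: n = 59

Answer: n = 59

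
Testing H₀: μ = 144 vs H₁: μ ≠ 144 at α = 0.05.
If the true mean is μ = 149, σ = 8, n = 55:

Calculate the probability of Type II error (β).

Answer: β ≈ 0.0037

Derivation:
SE = σ/√n = 8/√55 = 1.0787
Critical values: μ₀ ± z_0.025×SE = 144 ± 1.960×1.0787
Acceptance region: (141.8857, 146.1143)
Under H₁ (μ = 149): z_high = (146.1143 - 149)/1.0787 = -2.6752, z_low = (141.8857 - 149)/1.0787 = -6.5953
β = P(not reject | H₁) = Φ(-2.6752) - Φ(-6.5953) ≈ 0.0037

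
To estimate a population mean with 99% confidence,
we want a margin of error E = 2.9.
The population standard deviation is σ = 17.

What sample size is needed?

Answer: n = 229

Derivation:
z_0.005 = 2.576
n = (z×σ/E)² = (2.576×17/2.9)²
n = 228.0308
Round up: n = 229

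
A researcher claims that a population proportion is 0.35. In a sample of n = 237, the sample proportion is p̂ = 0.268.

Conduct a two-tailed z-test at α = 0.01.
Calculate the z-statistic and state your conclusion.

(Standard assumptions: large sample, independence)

H₀: p = 0.35, H₁: p ≠ 0.35
Standard error: SE = √(p₀(1-p₀)/n) = √(0.35×0.65/237) = 0.030983
z-statistic: z = (p̂ - p₀)/SE = (0.268 - 0.35)/0.030983 = -2.6466
Critical value: z_0.005 = ±2.576
p-value = 0.0081
Decision: reject H₀ at α = 0.01

Answer: z = -2.6466, reject H₀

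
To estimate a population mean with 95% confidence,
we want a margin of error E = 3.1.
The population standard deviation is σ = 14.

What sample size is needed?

Answer: n = 79

Derivation:
z_0.025 = 1.960
n = (z×σ/E)² = (1.960×14/3.1)²
n = 78.3511
Round up: n = 79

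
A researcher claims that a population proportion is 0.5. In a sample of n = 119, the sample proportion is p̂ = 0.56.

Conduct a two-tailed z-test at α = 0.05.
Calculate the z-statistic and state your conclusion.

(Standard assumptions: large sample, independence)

H₀: p = 0.5, H₁: p ≠ 0.5
Standard error: SE = √(p₀(1-p₀)/n) = √(0.5×0.5/119) = 0.045835
z-statistic: z = (p̂ - p₀)/SE = (0.56 - 0.5)/0.045835 = 1.3090
Critical value: z_0.025 = ±1.960
p-value = 0.1905
Decision: fail to reject H₀ at α = 0.05

Answer: z = 1.3090, fail to reject H₀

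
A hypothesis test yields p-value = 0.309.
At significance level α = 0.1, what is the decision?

Answer: fail to reject H₀

Derivation:
Compare p-value to α:
0.309 ≥ 0.1
Decision: fail to reject H₀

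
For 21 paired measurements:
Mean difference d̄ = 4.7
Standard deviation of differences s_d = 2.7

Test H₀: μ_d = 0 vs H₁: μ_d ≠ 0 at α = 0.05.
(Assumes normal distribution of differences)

df = n - 1 = 20
SE = s_d/√n = 2.7/√21 = 0.5892
t = d̄/SE = 4.7/0.5892 = 7.9769
Critical value: t_{0.025,20} = ±2.086
p-value < 0.0001
Decision: reject H₀

Answer: t = 7.9769, reject H₀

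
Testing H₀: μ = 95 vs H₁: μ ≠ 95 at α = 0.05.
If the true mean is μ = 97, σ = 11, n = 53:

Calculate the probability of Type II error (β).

SE = σ/√n = 11/√53 = 1.5110
Critical values: μ₀ ± z_0.025×SE = 95 ± 1.960×1.5110
Acceptance region: (92.0384, 97.9616)
Under H₁ (μ = 97): z_high = (97.9616 - 97)/1.5110 = 0.6364, z_low = (92.0384 - 97)/1.5110 = -3.2837
β = P(not reject | H₁) = Φ(0.6364) - Φ(-3.2837) ≈ 0.7372

Answer: β ≈ 0.7372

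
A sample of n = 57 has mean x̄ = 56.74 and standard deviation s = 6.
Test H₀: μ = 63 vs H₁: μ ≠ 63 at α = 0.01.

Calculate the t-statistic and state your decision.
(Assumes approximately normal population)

Answer: t = -7.8772, reject H₀

Derivation:
df = n - 1 = 56
SE = s/√n = 6/√57 = 0.7947
t = (x̄ - μ₀)/SE = (56.74 - 63)/0.7947 = -7.8772
Critical value: t_{0.005,56} = ±2.667
p-value < 0.0001
Decision: reject H₀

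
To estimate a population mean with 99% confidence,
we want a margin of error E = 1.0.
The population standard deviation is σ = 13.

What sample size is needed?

Answer: n = 1122

Derivation:
z_0.005 = 2.576
n = (z×σ/E)² = (2.576×13/1.0)²
n = 1121.4461
Round up: n = 1122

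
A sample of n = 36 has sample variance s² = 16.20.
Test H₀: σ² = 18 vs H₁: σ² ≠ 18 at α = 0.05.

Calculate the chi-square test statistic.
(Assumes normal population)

Answer: χ² = 31.5000, fail to reject H₀

Derivation:
df = n - 1 = 35
χ² = (n-1)s²/σ₀² = 35×16.20/18 = 31.5000
Critical values: χ²_{0.975,35} = 20.569, χ²_{0.025,35} = 53.203
Rejection region: χ² < 20.569 or χ² > 53.203
Decision: fail to reject H₀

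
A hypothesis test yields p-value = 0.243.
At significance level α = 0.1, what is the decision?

Compare p-value to α:
0.243 ≥ 0.1
Decision: fail to reject H₀

Answer: fail to reject H₀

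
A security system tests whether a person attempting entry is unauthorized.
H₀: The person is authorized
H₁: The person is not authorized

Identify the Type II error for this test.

Type I error (α): Rejecting H₀ when H₀ is true
Type II error (β): Failing to reject H₀ when H₁ is true

Answer: Granting entry to an unauthorized person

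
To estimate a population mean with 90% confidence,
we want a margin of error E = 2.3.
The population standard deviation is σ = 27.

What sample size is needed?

Answer: n = 373

Derivation:
z_0.05 = 1.645
n = (z×σ/E)² = (1.645×27/2.3)²
n = 372.9097
Round up: n = 373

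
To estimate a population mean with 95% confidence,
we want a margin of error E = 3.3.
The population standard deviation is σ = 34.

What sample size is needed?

z_0.025 = 1.960
n = (z×σ/E)² = (1.960×34/3.3)²
n = 407.7952
Round up: n = 408

Answer: n = 408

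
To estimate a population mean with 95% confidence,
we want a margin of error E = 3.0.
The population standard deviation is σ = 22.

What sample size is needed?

Answer: n = 207

Derivation:
z_0.025 = 1.960
n = (z×σ/E)² = (1.960×22/3.0)²
n = 206.5927
Round up: n = 207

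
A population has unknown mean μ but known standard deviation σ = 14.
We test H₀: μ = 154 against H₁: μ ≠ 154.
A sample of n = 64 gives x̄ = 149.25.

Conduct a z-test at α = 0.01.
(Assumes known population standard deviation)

Standard error: SE = σ/√n = 14/√64 = 1.7500
z-statistic: z = (x̄ - μ₀)/SE = (149.25 - 154)/1.7500 = -2.7143
Critical value: ±2.576
p-value = 0.0066
Decision: reject H₀

Answer: z = -2.7143, reject H₀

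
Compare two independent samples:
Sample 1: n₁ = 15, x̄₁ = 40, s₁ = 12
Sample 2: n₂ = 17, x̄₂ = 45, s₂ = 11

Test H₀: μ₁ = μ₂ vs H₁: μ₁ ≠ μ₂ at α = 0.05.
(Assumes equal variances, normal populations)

Pooled variance: s²_p = [14×12² + 16×11²]/(30) = 131.7333
s_p = 11.4775
SE = s_p×√(1/n₁ + 1/n₂) = 11.4775×√(1/15 + 1/17) = 4.0659
t = (x̄₁ - x̄₂)/SE = (40 - 45)/4.0659 = -1.2297
df = 30, t-critical = ±2.042
Decision: fail to reject H₀

Answer: t = -1.2297, fail to reject H₀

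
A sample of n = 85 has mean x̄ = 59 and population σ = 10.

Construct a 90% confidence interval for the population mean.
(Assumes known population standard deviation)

Confidence level: 90%, α = 0.1
z_0.05 = 1.645
SE = σ/√n = 10/√85 = 1.0847
Margin of error = 1.645 × 1.0847 = 1.7843
CI: x̄ ± margin = 59 ± 1.7843
CI: (57.2157, 60.7843)

Answer: (57.2157, 60.7843)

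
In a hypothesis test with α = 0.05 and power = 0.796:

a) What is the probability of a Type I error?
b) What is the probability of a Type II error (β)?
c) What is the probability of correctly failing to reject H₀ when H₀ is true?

a) Type I error probability = α = 0.05
b) Power = P(reject H₀ | H₁ true) = 1 - β = 0.796, so Type II error probability = β = 1 - Power = 0.204
c) P(fail to reject H₀ | H₀ true) = 1 - α = 0.95

Answer: a) 0.05, b) 0.204, c) 0.95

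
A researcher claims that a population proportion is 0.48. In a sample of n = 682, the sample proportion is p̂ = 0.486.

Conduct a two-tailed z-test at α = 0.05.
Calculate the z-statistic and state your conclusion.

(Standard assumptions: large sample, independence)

Answer: z = 0.3136, fail to reject H₀

Derivation:
H₀: p = 0.48, H₁: p ≠ 0.48
Standard error: SE = √(p₀(1-p₀)/n) = √(0.48×0.52/682) = 0.019131
z-statistic: z = (p̂ - p₀)/SE = (0.486 - 0.48)/0.019131 = 0.3136
Critical value: z_0.025 = ±1.960
p-value = 0.7538
Decision: fail to reject H₀ at α = 0.05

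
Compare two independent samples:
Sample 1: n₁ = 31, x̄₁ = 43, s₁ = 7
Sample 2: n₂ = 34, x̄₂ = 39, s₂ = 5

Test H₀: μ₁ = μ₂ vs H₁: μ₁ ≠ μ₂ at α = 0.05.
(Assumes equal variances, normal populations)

Pooled variance: s²_p = [30×7² + 33×5²]/(63) = 36.4286
s_p = 6.0356
SE = s_p×√(1/n₁ + 1/n₂) = 6.0356×√(1/31 + 1/34) = 1.4988
t = (x̄₁ - x̄₂)/SE = (43 - 39)/1.4988 = 2.6688
df = 63, t-critical = ±1.998
Decision: reject H₀

Answer: t = 2.6688, reject H₀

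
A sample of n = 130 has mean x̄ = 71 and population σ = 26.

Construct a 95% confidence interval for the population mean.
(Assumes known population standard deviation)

Answer: (66.5304, 75.4696)

Derivation:
Confidence level: 95%, α = 0.05
z_0.025 = 1.960
SE = σ/√n = 26/√130 = 2.2804
Margin of error = 1.960 × 2.2804 = 4.4696
CI: x̄ ± margin = 71 ± 4.4696
CI: (66.5304, 75.4696)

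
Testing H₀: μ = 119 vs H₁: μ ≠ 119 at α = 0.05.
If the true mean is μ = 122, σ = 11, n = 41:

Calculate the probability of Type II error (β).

SE = σ/√n = 11/√41 = 1.7179
Critical values: μ₀ ± z_0.025×SE = 119 ± 1.960×1.7179
Acceptance region: (115.6329, 122.3671)
Under H₁ (μ = 122): z_high = (122.3671 - 122)/1.7179 = 0.2137, z_low = (115.6329 - 122)/1.7179 = -3.7063
β = P(not reject | H₁) = Φ(0.2137) - Φ(-3.7063) ≈ 0.5845

Answer: β ≈ 0.5845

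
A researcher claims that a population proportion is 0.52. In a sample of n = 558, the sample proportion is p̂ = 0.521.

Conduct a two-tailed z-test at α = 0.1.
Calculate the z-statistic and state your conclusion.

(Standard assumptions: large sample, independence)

H₀: p = 0.52, H₁: p ≠ 0.52
Standard error: SE = √(p₀(1-p₀)/n) = √(0.52×0.48/558) = 0.021150
z-statistic: z = (p̂ - p₀)/SE = (0.521 - 0.52)/0.021150 = 0.0473
Critical value: z_0.05 = ±1.645
p-value = 0.9623
Decision: fail to reject H₀ at α = 0.1

Answer: z = 0.0473, fail to reject H₀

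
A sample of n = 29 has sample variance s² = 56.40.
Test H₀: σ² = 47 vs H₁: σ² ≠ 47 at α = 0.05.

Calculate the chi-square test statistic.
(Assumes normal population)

df = n - 1 = 28
χ² = (n-1)s²/σ₀² = 28×56.40/47 = 33.6000
Critical values: χ²_{0.975,28} = 15.308, χ²_{0.025,28} = 44.461
Rejection region: χ² < 15.308 or χ² > 44.461
Decision: fail to reject H₀

Answer: χ² = 33.6000, fail to reject H₀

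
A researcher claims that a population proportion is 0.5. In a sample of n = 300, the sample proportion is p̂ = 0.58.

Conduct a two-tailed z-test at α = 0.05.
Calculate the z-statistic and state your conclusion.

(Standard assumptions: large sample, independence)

H₀: p = 0.5, H₁: p ≠ 0.5
Standard error: SE = √(p₀(1-p₀)/n) = √(0.5×0.5/300) = 0.028868
z-statistic: z = (p̂ - p₀)/SE = (0.58 - 0.5)/0.028868 = 2.7712
Critical value: z_0.025 = ±1.960
p-value = 0.0056
Decision: reject H₀ at α = 0.05

Answer: z = 2.7712, reject H₀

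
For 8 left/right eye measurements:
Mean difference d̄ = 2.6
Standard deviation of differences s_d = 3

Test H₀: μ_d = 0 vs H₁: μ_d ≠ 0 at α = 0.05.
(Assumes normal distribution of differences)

Answer: t = 2.4512, reject H₀

Derivation:
df = n - 1 = 7
SE = s_d/√n = 3/√8 = 1.0607
t = d̄/SE = 2.6/1.0607 = 2.4512
Critical value: t_{0.025,7} = ±2.365
p-value ≈ 0.0440
Decision: reject H₀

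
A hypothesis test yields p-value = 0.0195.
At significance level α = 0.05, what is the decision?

Compare p-value to α:
0.0195 < 0.05
Decision: reject H₀

Answer: reject H₀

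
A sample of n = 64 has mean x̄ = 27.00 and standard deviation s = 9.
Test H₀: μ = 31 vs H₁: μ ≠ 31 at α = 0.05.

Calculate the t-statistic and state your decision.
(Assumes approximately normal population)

Answer: t = -3.5556, reject H₀

Derivation:
df = n - 1 = 63
SE = s/√n = 9/√64 = 1.1250
t = (x̄ - μ₀)/SE = (27.00 - 31)/1.1250 = -3.5556
Critical value: t_{0.025,63} = ±1.998
p-value ≈ 0.0007
Decision: reject H₀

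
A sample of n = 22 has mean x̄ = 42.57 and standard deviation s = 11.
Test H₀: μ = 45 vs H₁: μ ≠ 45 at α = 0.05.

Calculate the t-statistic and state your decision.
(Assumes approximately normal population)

df = n - 1 = 21
SE = s/√n = 11/√22 = 2.3452
t = (x̄ - μ₀)/SE = (42.57 - 45)/2.3452 = -1.0362
Critical value: t_{0.025,21} = ±2.080
p-value ≈ 0.3119
Decision: fail to reject H₀

Answer: t = -1.0362, fail to reject H₀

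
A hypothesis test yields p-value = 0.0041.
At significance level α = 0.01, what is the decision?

Compare p-value to α:
0.0041 < 0.01
Decision: reject H₀

Answer: reject H₀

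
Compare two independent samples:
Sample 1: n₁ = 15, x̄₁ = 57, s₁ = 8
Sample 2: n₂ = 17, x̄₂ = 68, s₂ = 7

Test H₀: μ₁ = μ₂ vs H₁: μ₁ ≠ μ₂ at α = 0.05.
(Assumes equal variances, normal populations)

Pooled variance: s²_p = [14×8² + 16×7²]/(30) = 56.0000
s_p = 7.4833
SE = s_p×√(1/n₁ + 1/n₂) = 7.4833×√(1/15 + 1/17) = 2.6509
t = (x̄₁ - x̄₂)/SE = (57 - 68)/2.6509 = -4.1495
df = 30, t-critical = ±2.042
Decision: reject H₀

Answer: t = -4.1495, reject H₀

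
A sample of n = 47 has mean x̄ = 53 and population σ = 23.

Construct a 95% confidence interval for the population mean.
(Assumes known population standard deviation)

Answer: (46.4244, 59.5756)

Derivation:
Confidence level: 95%, α = 0.05
z_0.025 = 1.960
SE = σ/√n = 23/√47 = 3.3549
Margin of error = 1.960 × 3.3549 = 6.5756
CI: x̄ ± margin = 53 ± 6.5756
CI: (46.4244, 59.5756)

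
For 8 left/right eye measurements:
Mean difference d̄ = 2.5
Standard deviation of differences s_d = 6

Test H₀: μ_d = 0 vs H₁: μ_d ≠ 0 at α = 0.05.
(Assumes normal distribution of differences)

Answer: t = 1.1785, fail to reject H₀

Derivation:
df = n - 1 = 7
SE = s_d/√n = 6/√8 = 2.1213
t = d̄/SE = 2.5/2.1213 = 1.1785
Critical value: t_{0.025,7} = ±2.365
p-value ≈ 0.2771
Decision: fail to reject H₀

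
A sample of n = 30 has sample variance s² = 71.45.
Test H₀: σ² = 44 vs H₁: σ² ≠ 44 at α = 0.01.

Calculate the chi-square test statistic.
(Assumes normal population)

df = n - 1 = 29
χ² = (n-1)s²/σ₀² = 29×71.45/44 = 47.0920
Critical values: χ²_{0.995,29} = 13.121, χ²_{0.005,29} = 52.336
Rejection region: χ² < 13.121 or χ² > 52.336
Decision: fail to reject H₀

Answer: χ² = 47.0920, fail to reject H₀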